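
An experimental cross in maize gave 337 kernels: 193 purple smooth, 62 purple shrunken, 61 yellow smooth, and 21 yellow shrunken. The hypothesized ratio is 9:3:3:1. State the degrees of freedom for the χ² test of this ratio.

A goodness-of-fit test with 4 phenotype classes has df = 4 − 1 = 3.

3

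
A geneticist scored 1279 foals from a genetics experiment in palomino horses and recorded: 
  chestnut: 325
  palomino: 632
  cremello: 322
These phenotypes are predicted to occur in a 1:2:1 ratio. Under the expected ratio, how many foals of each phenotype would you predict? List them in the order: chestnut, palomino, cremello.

The 1:2:1 ratio has 4 parts, so with N = 1279 the expected counts are:
  chestnut: 1279 × 1/4 = 319.75
  palomino: 1279 × 2/4 = 639.5
  cremello: 1279 × 1/4 = 319.75

319.75, 639.5, 319.75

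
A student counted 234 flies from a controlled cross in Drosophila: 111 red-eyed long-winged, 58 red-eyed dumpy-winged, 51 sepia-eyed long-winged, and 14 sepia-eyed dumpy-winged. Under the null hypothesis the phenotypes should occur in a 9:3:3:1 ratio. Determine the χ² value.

8.963

Under the 9:3:3:1 hypothesis (Σ ratio = 16, N = 234):
  red-eyed long-winged: 234 × 9/16 = 131.625
  red-eyed dumpy-winged: 234 × 3/16 = 43.875
  sepia-eyed long-winged: 234 × 3/16 = 43.875
  sepia-eyed dumpy-winged: 234 × 1/16 = 14.625
χ² = Σ (O − E)² / E
  red-eyed long-winged: (111 − 131.625)² / 131.625 = 3.2318
  red-eyed dumpy-winged: (58 − 43.875)² / 43.875 = 4.5474
  sepia-eyed long-winged: (51 − 43.875)² / 43.875 = 1.1571
  sepia-eyed dumpy-winged: (14 − 14.625)² / 14.625 = 0.0267
χ² = 3.2318 + 4.5474 + 1.1571 + 0.0267 = 8.963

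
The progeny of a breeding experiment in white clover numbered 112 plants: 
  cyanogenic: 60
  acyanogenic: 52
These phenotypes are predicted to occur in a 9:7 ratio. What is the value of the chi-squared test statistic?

The 9:7 ratio has 16 parts, so with N = 112 the expected counts are:
  cyanogenic: 112 × 9/16 = 63
  acyanogenic: 112 × 7/16 = 49
χ² = Σ (O − E)² / E
  cyanogenic: (60 − 63)² / 63 = 0.1429
  acyanogenic: (52 − 49)² / 49 = 0.1837
χ² = 0.1429 + 0.1837 = 0.3266 ≈ 0.327

0.327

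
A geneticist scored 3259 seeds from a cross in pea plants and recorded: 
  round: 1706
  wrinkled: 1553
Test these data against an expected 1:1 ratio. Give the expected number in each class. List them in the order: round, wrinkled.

Total ratio parts = 2. Expected numbers out of 3259:
  round: 3259 × 1/2 = 1629.5
  wrinkled: 3259 × 1/2 = 1629.5

1629.5, 1629.5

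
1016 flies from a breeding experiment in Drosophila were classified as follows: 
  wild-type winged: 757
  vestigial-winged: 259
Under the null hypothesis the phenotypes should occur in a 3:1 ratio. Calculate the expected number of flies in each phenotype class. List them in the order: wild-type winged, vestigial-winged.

Total ratio parts = 4. Expected numbers out of 1016:
  wild-type winged: 1016 × 3/4 = 762
  vestigial-winged: 1016 × 1/4 = 254

762, 254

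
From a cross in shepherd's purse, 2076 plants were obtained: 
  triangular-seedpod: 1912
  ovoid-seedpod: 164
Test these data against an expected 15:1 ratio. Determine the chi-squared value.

9.644

Under the 15:1 hypothesis (Σ ratio = 16, N = 2076):
  triangular-seedpod: 2076 × 15/16 = 1946.25
  ovoid-seedpod: 2076 × 1/16 = 129.75
χ² = Σ (O − E)² / E
  triangular-seedpod: (1912 − 1946.25)² / 1946.25 = 0.6027
  ovoid-seedpod: (164 − 129.75)² / 129.75 = 9.0409
χ² = 0.6027 + 9.0409 = 9.6436 ≈ 9.644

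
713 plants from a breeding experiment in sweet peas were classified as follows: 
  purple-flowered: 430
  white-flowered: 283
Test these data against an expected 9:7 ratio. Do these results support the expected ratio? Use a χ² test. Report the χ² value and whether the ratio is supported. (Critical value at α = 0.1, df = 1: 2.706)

4.772; not consistent

Expected counts for N = 713 under a 9:7 ratio (total parts = 16):
  purple-flowered: 713 × 9/16 = 401.0625
  white-flowered: 713 × 7/16 = 311.9375
χ² = Σ (O − E)² / E
  purple-flowered: (430 − 401.0625)² / 401.0625 = 2.0879
  white-flowered: (283 − 311.9375)² / 311.9375 = 2.6844
χ² = 2.0879 + 2.6844 = 4.7723 ≈ 4.772
Degrees of freedom = 2 − 1 = 1; critical value at α = 0.1 is 2.706.
Since 4.772 > 2.706, we reject the null hypothesis — the data do not fit the 9:7 ratio.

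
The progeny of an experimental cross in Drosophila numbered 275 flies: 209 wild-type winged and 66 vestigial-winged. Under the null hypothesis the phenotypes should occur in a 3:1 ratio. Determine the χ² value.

The 3:1 ratio has 4 parts, so with N = 275 the expected counts are:
  wild-type winged: 275 × 3/4 = 206.25
  vestigial-winged: 275 × 1/4 = 68.75
χ² = Σ (O − E)² / E
  wild-type winged: (209 − 206.25)² / 206.25 = 0.0367
  vestigial-winged: (66 − 68.75)² / 68.75 = 0.1100
χ² = 0.0367 + 0.1100 = 0.1467 ≈ 0.147

0.147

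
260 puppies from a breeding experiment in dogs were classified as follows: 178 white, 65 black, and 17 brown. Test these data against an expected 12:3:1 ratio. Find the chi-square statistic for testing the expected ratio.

6.933

Total ratio parts = 16. Expected numbers out of 260:
  white: 260 × 12/16 = 195
  black: 260 × 3/16 = 48.75
  brown: 260 × 1/16 = 16.25
χ² = Σ (O − E)² / E
  white: (178 − 195)² / 195 = 1.4821
  black: (65 − 48.75)² / 48.75 = 5.4167
  brown: (17 − 16.25)² / 16.25 = 0.0346
χ² = 1.4821 + 5.4167 + 0.0346 = 6.9334 ≈ 6.933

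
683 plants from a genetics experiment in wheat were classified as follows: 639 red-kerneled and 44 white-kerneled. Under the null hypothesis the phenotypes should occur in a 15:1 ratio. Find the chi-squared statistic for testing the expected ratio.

0.043

Under the 15:1 hypothesis (Σ ratio = 16, N = 683):
  red-kerneled: 683 × 15/16 = 640.3125
  white-kerneled: 683 × 1/16 = 42.6875
χ² = Σ (O − E)² / E
  red-kerneled: (639 − 640.3125)² / 640.3125 = 0.0027
  white-kerneled: (44 − 42.6875)² / 42.6875 = 0.0404
χ² = 0.0027 + 0.0404 = 0.0431 ≈ 0.043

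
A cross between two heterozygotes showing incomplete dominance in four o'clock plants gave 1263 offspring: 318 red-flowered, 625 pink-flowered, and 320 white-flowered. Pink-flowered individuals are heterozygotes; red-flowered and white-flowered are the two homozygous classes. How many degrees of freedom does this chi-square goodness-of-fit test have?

With incomplete dominance, a heterozygote × heterozygote cross gives a 1:2:1 phenotypic ratio.
A goodness-of-fit test with 3 phenotype classes has df = 3 − 1 = 2.

2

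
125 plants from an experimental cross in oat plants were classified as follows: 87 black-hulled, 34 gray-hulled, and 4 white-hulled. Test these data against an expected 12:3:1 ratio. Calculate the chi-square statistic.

7.107

Under the 12:3:1 hypothesis (Σ ratio = 16, N = 125):
  black-hulled: 125 × 12/16 = 93.75
  gray-hulled: 125 × 3/16 = 23.4375
  white-hulled: 125 × 1/16 = 7.8125
χ² = Σ (O − E)² / E
  black-hulled: (87 − 93.75)² / 93.75 = 0.4860
  gray-hulled: (34 − 23.4375)² / 23.4375 = 4.7602
  white-hulled: (4 − 7.8125)² / 7.8125 = 1.8605
χ² = 0.4860 + 4.7602 + 1.8605 = 7.1067 ≈ 7.107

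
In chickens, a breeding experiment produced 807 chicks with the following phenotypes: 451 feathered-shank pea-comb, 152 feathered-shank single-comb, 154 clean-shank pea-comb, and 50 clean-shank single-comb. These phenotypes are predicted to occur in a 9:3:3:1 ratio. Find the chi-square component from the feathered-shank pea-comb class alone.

0.019

Under the 9:3:3:1 hypothesis (Σ ratio = 16, N = 807):
  feathered-shank pea-comb: 807 × 9/16 = 453.9375
  feathered-shank single-comb: 807 × 3/16 = 151.3125
  clean-shank pea-comb: 807 × 3/16 = 151.3125
  clean-shank single-comb: 807 × 1/16 = 50.4375
Contribution of feathered-shank pea-comb: (451 − 453.9375)² / 453.9375 = 0.0190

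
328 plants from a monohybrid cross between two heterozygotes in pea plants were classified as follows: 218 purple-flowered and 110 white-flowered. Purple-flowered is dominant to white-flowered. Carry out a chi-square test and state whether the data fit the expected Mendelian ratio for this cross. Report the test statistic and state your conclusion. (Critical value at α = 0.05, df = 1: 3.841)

12.748; not consistent

For a monohybrid cross between heterozygotes with complete dominance, the expected phenotypic ratio is 3:1.
The 3:1 ratio has 4 parts, so with N = 328 the expected counts are:
  purple-flowered: 328 × 3/4 = 246
  white-flowered: 328 × 1/4 = 82
χ² = Σ (O − E)² / E
  purple-flowered: (218 − 246)² / 246 = 3.1870
  white-flowered: (110 − 82)² / 82 = 9.5610
χ² = 3.1870 + 9.5610 = 12.748
Degrees of freedom = 2 − 1 = 1; critical value at α = 0.05 is 3.841.
Since 12.748 > 3.841, we reject the null hypothesis — the data do not fit the 3:1 ratio.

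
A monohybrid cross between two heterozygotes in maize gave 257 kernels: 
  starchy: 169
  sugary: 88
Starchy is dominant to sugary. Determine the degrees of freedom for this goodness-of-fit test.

For a monohybrid cross between heterozygotes with complete dominance, the expected phenotypic ratio is 3:1.
A goodness-of-fit test with 2 phenotype classes has df = 2 − 1 = 1.

1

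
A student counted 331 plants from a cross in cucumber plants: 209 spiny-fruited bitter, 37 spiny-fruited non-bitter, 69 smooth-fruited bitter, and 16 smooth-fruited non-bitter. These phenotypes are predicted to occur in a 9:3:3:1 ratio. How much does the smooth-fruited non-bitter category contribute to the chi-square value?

Total ratio parts = 16. Expected numbers out of 331:
  spiny-fruited bitter: 331 × 9/16 = 186.1875
  spiny-fruited non-bitter: 331 × 3/16 = 62.0625
  smooth-fruited bitter: 331 × 3/16 = 62.0625
  smooth-fruited non-bitter: 331 × 1/16 = 20.6875
Contribution of smooth-fruited non-bitter: (16 − 20.6875)² / 20.6875 = 1.0621

1.062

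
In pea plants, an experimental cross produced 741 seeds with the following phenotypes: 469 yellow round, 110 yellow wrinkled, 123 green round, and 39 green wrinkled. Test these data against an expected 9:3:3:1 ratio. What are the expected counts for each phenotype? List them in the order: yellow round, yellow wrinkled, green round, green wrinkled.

The 9:3:3:1 ratio has 16 parts, so with N = 741 the expected counts are:
  yellow round: 741 × 9/16 = 416.8125
  yellow wrinkled: 741 × 3/16 = 138.9375
  green round: 741 × 3/16 = 138.9375
  green wrinkled: 741 × 1/16 = 46.3125

416.8125, 138.9375, 138.9375, 46.3125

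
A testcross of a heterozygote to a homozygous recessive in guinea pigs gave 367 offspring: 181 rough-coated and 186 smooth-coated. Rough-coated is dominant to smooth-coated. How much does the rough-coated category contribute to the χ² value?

A testcross of a heterozygote (Aa × aa) gives a 1:1 phenotypic ratio.
Under the 1:1 hypothesis (Σ ratio = 2, N = 367):
  rough-coated: 367 × 1/2 = 183.5
  smooth-coated: 367 × 1/2 = 183.5
Contribution of rough-coated: (181 − 183.5)² / 183.5 = 0.0341

0.034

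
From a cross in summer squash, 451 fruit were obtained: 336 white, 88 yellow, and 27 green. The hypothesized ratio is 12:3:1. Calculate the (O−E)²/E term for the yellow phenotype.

0.140

The 12:3:1 ratio has 16 parts, so with N = 451 the expected counts are:
  white: 451 × 12/16 = 338.25
  yellow: 451 × 3/16 = 84.5625
  green: 451 × 1/16 = 28.1875
Contribution of yellow: (88 − 84.5625)² / 84.5625 = 0.1397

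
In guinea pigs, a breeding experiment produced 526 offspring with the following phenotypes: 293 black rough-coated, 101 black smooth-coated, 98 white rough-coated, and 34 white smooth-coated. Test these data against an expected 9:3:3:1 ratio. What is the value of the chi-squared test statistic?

0.128

Total ratio parts = 16. Expected numbers out of 526:
  black rough-coated: 526 × 9/16 = 295.875
  black smooth-coated: 526 × 3/16 = 98.625
  white rough-coated: 526 × 3/16 = 98.625
  white smooth-coated: 526 × 1/16 = 32.875
χ² = Σ (O − E)² / E
  black rough-coated: (293 − 295.875)² / 295.875 = 0.0279
  black smooth-coated: (101 − 98.625)² / 98.625 = 0.0572
  white rough-coated: (98 − 98.625)² / 98.625 = 0.0040
  white smooth-coated: (34 − 32.875)² / 32.875 = 0.0385
χ² = 0.0279 + 0.0572 + 0.0040 + 0.0385 = 0.1276 ≈ 0.128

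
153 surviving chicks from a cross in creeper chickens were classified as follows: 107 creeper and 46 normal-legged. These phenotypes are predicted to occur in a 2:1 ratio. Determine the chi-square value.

0.735

Total ratio parts = 3. Expected numbers out of 153:
  creeper: 153 × 2/3 = 102
  normal-legged: 153 × 1/3 = 51
χ² = Σ (O − E)² / E
  creeper: (107 − 102)² / 102 = 0.2451
  normal-legged: (46 − 51)² / 51 = 0.4902
χ² = 0.2451 + 0.4902 = 0.7353 ≈ 0.735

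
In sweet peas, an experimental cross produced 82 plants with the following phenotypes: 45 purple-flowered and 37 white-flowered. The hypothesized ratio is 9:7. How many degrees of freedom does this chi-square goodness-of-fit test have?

1

A goodness-of-fit test with 2 phenotype classes has df = 2 − 1 = 1.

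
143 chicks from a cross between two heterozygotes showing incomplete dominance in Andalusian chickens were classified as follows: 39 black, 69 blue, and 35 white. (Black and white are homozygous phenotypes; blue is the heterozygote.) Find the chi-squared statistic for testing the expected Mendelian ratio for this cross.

With incomplete dominance, a heterozygote × heterozygote cross gives a 1:2:1 phenotypic ratio.
Under the 1:2:1 hypothesis (Σ ratio = 4, N = 143):
  black: 143 × 1/4 = 35.75
  blue: 143 × 2/4 = 71.5
  white: 143 × 1/4 = 35.75
χ² = Σ (O − E)² / E
  black: (39 − 35.75)² / 35.75 = 0.2955
  blue: (69 − 71.5)² / 71.5 = 0.0874
  white: (35 − 35.75)² / 35.75 = 0.0157
χ² = 0.2955 + 0.0874 + 0.0157 = 0.3986 ≈ 0.399

0.399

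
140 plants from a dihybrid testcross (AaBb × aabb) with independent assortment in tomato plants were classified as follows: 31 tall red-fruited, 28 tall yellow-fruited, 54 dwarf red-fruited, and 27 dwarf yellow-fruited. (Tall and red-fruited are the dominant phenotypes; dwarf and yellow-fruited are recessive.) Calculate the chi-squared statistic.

A dihybrid testcross with independent assortment gives a 1:1:1:1 ratio.
Total ratio parts = 4. Expected numbers out of 140:
  tall red-fruited: 140 × 1/4 = 35
  tall yellow-fruited: 140 × 1/4 = 35
  dwarf red-fruited: 140 × 1/4 = 35
  dwarf yellow-fruited: 140 × 1/4 = 35
χ² = Σ (O − E)² / E
  tall red-fruited: (31 − 35)² / 35 = 0.4571
  tall yellow-fruited: (28 − 35)² / 35 = 1.4000
  dwarf red-fruited: (54 − 35)² / 35 = 10.3143
  dwarf yellow-fruited: (27 − 35)² / 35 = 1.8286
χ² = 0.4571 + 1.4000 + 10.3143 + 1.8286 = 14.000

14.000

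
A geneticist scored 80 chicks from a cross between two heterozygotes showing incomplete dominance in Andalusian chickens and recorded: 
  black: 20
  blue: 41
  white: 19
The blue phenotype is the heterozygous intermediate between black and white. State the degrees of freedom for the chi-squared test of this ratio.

With incomplete dominance, a heterozygote × heterozygote cross gives a 1:2:1 phenotypic ratio.
A goodness-of-fit test with 3 phenotype classes has df = 3 − 1 = 2.

2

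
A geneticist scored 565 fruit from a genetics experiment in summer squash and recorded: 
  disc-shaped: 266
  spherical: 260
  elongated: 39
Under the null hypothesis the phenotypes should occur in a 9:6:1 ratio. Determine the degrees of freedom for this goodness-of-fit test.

A goodness-of-fit test with 3 phenotype classes has df = 3 − 1 = 2.

2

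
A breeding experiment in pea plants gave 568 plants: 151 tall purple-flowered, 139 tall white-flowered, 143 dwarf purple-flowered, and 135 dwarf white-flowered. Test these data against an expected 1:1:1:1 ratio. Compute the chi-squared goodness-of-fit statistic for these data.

0.986

Expected counts for N = 568 under a 1:1:1:1 ratio (total parts = 4):
  tall purple-flowered: 568 × 1/4 = 142
  tall white-flowered: 568 × 1/4 = 142
  dwarf purple-flowered: 568 × 1/4 = 142
  dwarf white-flowered: 568 × 1/4 = 142
χ² = Σ (O − E)² / E
  tall purple-flowered: (151 − 142)² / 142 = 0.5704
  tall white-flowered: (139 − 142)² / 142 = 0.0634
  dwarf purple-flowered: (143 − 142)² / 142 = 0.0070
  dwarf white-flowered: (135 − 142)² / 142 = 0.3451
χ² = 0.5704 + 0.0634 + 0.0070 + 0.3451 = 0.9859 ≈ 0.986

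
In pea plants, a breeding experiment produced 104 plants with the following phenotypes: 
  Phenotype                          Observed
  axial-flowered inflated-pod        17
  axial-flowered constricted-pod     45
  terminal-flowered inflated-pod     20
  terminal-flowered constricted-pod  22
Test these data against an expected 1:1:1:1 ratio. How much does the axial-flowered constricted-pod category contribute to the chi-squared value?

Total ratio parts = 4. Expected numbers out of 104:
  axial-flowered inflated-pod: 104 × 1/4 = 26
  axial-flowered constricted-pod: 104 × 1/4 = 26
  terminal-flowered inflated-pod: 104 × 1/4 = 26
  terminal-flowered constricted-pod: 104 × 1/4 = 26
Contribution of axial-flowered constricted-pod: (45 − 26)² / 26 = 13.8846

13.885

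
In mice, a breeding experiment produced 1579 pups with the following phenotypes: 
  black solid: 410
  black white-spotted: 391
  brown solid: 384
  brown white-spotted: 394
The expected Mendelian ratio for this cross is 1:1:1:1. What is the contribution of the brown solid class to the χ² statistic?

The 1:1:1:1 ratio has 4 parts, so with N = 1579 the expected counts are:
  black solid: 1579 × 1/4 = 394.75
  black white-spotted: 1579 × 1/4 = 394.75
  brown solid: 1579 × 1/4 = 394.75
  brown white-spotted: 1579 × 1/4 = 394.75
Contribution of brown solid: (384 − 394.75)² / 394.75 = 0.2927

0.293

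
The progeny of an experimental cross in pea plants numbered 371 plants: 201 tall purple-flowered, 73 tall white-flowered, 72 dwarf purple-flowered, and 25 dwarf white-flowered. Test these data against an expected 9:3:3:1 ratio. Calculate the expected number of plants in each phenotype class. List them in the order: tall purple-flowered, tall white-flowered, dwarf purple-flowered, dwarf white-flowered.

The 9:3:3:1 ratio has 16 parts, so with N = 371 the expected counts are:
  tall purple-flowered: 371 × 9/16 = 208.6875
  tall white-flowered: 371 × 3/16 = 69.5625
  dwarf purple-flowered: 371 × 3/16 = 69.5625
  dwarf white-flowered: 371 × 1/16 = 23.1875

208.6875, 69.5625, 69.5625, 23.1875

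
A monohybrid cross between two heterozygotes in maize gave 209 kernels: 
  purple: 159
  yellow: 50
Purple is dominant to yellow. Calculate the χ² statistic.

For a monohybrid cross between heterozygotes with complete dominance, the expected phenotypic ratio is 3:1.
The 3:1 ratio has 4 parts, so with N = 209 the expected counts are:
  purple: 209 × 3/4 = 156.75
  yellow: 209 × 1/4 = 52.25
χ² = Σ (O − E)² / E
  purple: (159 − 156.75)² / 156.75 = 0.0323
  yellow: (50 − 52.25)² / 52.25 = 0.0969
χ² = 0.0323 + 0.0969 = 0.1292 ≈ 0.129

0.129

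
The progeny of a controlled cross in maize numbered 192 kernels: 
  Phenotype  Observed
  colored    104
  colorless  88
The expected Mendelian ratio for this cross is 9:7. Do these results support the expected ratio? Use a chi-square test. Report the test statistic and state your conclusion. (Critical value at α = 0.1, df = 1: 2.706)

The 9:7 ratio has 16 parts, so with N = 192 the expected counts are:
  colored: 192 × 9/16 = 108
  colorless: 192 × 7/16 = 84
χ² = Σ (O − E)² / E
  colored: (104 − 108)² / 108 = 0.1481
  colorless: (88 − 84)² / 84 = 0.1905
χ² = 0.1481 + 0.1905 = 0.3386 ≈ 0.339
Degrees of freedom = 2 − 1 = 1; critical value at α = 0.1 is 2.706.
Since 0.339 < 2.706, we fail to reject the null hypothesis — the data are consistent with the 9:7 ratio.

0.339; consistent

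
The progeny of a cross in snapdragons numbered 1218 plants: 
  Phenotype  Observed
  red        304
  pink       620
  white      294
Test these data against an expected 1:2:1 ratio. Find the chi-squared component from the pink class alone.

Total ratio parts = 4. Expected numbers out of 1218:
  red: 1218 × 1/4 = 304.5
  pink: 1218 × 2/4 = 609
  white: 1218 × 1/4 = 304.5
Contribution of pink: (620 − 609)² / 609 = 0.1987

0.199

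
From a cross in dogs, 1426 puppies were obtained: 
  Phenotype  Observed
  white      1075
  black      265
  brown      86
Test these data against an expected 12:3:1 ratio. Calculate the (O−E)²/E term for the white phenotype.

Under the 12:3:1 hypothesis (Σ ratio = 16, N = 1426):
  white: 1426 × 12/16 = 1069.5
  black: 1426 × 3/16 = 267.375
  brown: 1426 × 1/16 = 89.125
Contribution of white: (1075 − 1069.5)² / 1069.5 = 0.0283

0.028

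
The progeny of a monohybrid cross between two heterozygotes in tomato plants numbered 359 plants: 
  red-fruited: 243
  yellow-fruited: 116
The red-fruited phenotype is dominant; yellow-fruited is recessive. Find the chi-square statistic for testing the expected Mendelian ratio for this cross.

For a monohybrid cross between heterozygotes with complete dominance, the expected phenotypic ratio is 3:1.
Under the 3:1 hypothesis (Σ ratio = 4, N = 359):
  red-fruited: 359 × 3/4 = 269.25
  yellow-fruited: 359 × 1/4 = 89.75
χ² = Σ (O − E)² / E
  red-fruited: (243 − 269.25)² / 269.25 = 2.5592
  yellow-fruited: (116 − 89.75)² / 89.75 = 7.6776
χ² = 2.5592 + 7.6776 = 10.2368 ≈ 10.237

10.237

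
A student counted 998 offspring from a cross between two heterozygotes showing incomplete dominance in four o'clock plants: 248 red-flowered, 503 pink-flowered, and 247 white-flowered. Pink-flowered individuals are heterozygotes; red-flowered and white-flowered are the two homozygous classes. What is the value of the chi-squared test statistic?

0.066

With incomplete dominance, a heterozygote × heterozygote cross gives a 1:2:1 phenotypic ratio.
Under the 1:2:1 hypothesis (Σ ratio = 4, N = 998):
  red-flowered: 998 × 1/4 = 249.5
  pink-flowered: 998 × 2/4 = 499
  white-flowered: 998 × 1/4 = 249.5
χ² = Σ (O − E)² / E
  red-flowered: (248 − 249.5)² / 249.5 = 0.0090
  pink-flowered: (503 − 499)² / 499 = 0.0321
  white-flowered: (247 − 249.5)² / 249.5 = 0.0251
χ² = 0.0090 + 0.0321 + 0.0251 = 0.0662 ≈ 0.066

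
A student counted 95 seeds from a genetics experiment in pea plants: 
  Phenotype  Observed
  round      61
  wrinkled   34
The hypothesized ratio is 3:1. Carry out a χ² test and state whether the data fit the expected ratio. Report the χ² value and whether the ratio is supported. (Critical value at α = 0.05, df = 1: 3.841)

5.898; not consistent

Under the 3:1 hypothesis (Σ ratio = 4, N = 95):
  round: 95 × 3/4 = 71.25
  wrinkled: 95 × 1/4 = 23.75
χ² = Σ (O − E)² / E
  round: (61 − 71.25)² / 71.25 = 1.4746
  wrinkled: (34 − 23.75)² / 23.75 = 4.4237
χ² = 1.4746 + 4.4237 = 5.8983 ≈ 5.898
Degrees of freedom = 2 − 1 = 1; critical value at α = 0.05 is 3.841.
Since 5.898 > 3.841, we reject the null hypothesis — the data do not fit the 3:1 ratio.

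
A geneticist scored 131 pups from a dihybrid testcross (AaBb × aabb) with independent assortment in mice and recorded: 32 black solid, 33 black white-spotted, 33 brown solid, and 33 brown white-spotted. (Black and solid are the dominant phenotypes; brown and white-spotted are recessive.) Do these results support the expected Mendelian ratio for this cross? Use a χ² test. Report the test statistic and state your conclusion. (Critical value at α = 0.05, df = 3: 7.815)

A dihybrid testcross with independent assortment gives a 1:1:1:1 ratio.
Expected counts for N = 131 under a 1:1:1:1 ratio (total parts = 4):
  black solid: 131 × 1/4 = 32.75
  black white-spotted: 131 × 1/4 = 32.75
  brown solid: 131 × 1/4 = 32.75
  brown white-spotted: 131 × 1/4 = 32.75
χ² = Σ (O − E)² / E
  black solid: (32 − 32.75)² / 32.75 = 0.0172
  black white-spotted: (33 − 32.75)² / 32.75 = 0.0019
  brown solid: (33 − 32.75)² / 32.75 = 0.0019
  brown white-spotted: (33 − 32.75)² / 32.75 = 0.0019
χ² = 0.0172 + 0.0019 + 0.0019 + 0.0019 = 0.0229 ≈ 0.023
Degrees of freedom = 4 − 1 = 3; critical value at α = 0.05 is 7.815.
Since 0.023 < 7.815, we fail to reject the null hypothesis — the data are consistent with the 1:1:1:1 ratio.

0.023; consistent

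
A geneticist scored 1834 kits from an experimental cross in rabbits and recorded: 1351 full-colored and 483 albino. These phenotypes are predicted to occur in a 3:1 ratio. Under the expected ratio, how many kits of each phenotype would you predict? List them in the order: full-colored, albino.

Under the 3:1 hypothesis (Σ ratio = 4, N = 1834):
  full-colored: 1834 × 3/4 = 1375.5
  albino: 1834 × 1/4 = 458.5

1375.5, 458.5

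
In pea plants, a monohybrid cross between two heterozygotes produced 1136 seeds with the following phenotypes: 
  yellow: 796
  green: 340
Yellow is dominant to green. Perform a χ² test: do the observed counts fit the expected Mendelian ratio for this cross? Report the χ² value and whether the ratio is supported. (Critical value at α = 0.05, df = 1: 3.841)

14.723; not consistent

For a monohybrid cross between heterozygotes with complete dominance, the expected phenotypic ratio is 3:1.
The 3:1 ratio has 4 parts, so with N = 1136 the expected counts are:
  yellow: 1136 × 3/4 = 852
  green: 1136 × 1/4 = 284
χ² = Σ (O − E)² / E
  yellow: (796 − 852)² / 852 = 3.6808
  green: (340 − 284)² / 284 = 11.0423
χ² = 3.6808 + 11.0423 = 14.7231 ≈ 14.723
Degrees of freedom = 2 − 1 = 1; critical value at α = 0.05 is 3.841.
Since 14.723 > 3.841, we reject the null hypothesis — the data do not fit the 3:1 ratio.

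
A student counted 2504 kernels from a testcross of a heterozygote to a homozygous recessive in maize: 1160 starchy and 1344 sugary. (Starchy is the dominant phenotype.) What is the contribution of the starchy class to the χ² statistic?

A testcross of a heterozygote (Aa × aa) gives a 1:1 phenotypic ratio.
Expected counts for N = 2504 under a 1:1 ratio (total parts = 2):
  starchy: 2504 × 1/2 = 1252
  sugary: 2504 × 1/2 = 1252
Contribution of starchy: (1160 − 1252)² / 1252 = 6.7604

6.760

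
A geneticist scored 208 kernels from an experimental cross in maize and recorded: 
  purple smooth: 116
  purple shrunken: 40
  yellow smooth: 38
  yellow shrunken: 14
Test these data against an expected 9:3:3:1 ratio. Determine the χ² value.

The 9:3:3:1 ratio has 16 parts, so with N = 208 the expected counts are:
  purple smooth: 208 × 9/16 = 117
  purple shrunken: 208 × 3/16 = 39
  yellow smooth: 208 × 3/16 = 39
  yellow shrunken: 208 × 1/16 = 13
χ² = Σ (O − E)² / E
  purple smooth: (116 − 117)² / 117 = 0.0085
  purple shrunken: (40 − 39)² / 39 = 0.0256
  yellow smooth: (38 − 39)² / 39 = 0.0256
  yellow shrunken: (14 − 13)² / 13 = 0.0769
χ² = 0.0085 + 0.0256 + 0.0256 + 0.0769 = 0.1366 ≈ 0.137

0.137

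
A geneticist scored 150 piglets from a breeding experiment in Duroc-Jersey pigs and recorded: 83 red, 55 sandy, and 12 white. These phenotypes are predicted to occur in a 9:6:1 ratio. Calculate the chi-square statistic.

Under the 9:6:1 hypothesis (Σ ratio = 16, N = 150):
  red: 150 × 9/16 = 84.375
  sandy: 150 × 6/16 = 56.25
  white: 150 × 1/16 = 9.375
χ² = Σ (O − E)² / E
  red: (83 − 84.375)² / 84.375 = 0.0224
  sandy: (55 − 56.25)² / 56.25 = 0.0278
  white: (12 − 9.375)² / 9.375 = 0.7350
χ² = 0.0224 + 0.0278 + 0.7350 = 0.7852 ≈ 0.785

0.785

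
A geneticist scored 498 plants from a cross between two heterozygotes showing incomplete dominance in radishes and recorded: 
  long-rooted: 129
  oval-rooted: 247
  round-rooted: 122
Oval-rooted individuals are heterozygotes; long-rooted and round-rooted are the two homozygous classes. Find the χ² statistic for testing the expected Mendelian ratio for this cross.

With incomplete dominance, a heterozygote × heterozygote cross gives a 1:2:1 phenotypic ratio.
The 1:2:1 ratio has 4 parts, so with N = 498 the expected counts are:
  long-rooted: 498 × 1/4 = 124.5
  oval-rooted: 498 × 2/4 = 249
  round-rooted: 498 × 1/4 = 124.5
χ² = Σ (O − E)² / E
  long-rooted: (129 − 124.5)² / 124.5 = 0.1627
  oval-rooted: (247 − 249)² / 249 = 0.0161
  round-rooted: (122 − 124.5)² / 124.5 = 0.0502
χ² = 0.1627 + 0.0161 + 0.0502 = 0.229

0.229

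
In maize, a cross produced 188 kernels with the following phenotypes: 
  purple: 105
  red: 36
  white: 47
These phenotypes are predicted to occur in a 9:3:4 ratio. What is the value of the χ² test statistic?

0.021

Total ratio parts = 16. Expected numbers out of 188:
  purple: 188 × 9/16 = 105.75
  red: 188 × 3/16 = 35.25
  white: 188 × 4/16 = 47
χ² = Σ (O − E)² / E
  purple: (105 − 105.75)² / 105.75 = 0.0053
  red: (36 − 35.25)² / 35.25 = 0.0160
  white: (47 − 47)² / 47 = 0.0000
χ² = 0.0053 + 0.0160 + 0.0000 = 0.0213 ≈ 0.021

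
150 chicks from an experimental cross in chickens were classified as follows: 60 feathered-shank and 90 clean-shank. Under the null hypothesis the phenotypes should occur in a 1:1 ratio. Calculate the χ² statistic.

6.000

Expected counts for N = 150 under a 1:1 ratio (total parts = 2):
  feathered-shank: 150 × 1/2 = 75
  clean-shank: 150 × 1/2 = 75
χ² = Σ (O − E)² / E
  feathered-shank: (60 − 75)² / 75 = 3.0000
  clean-shank: (90 − 75)² / 75 = 3.0000
χ² = 3.0000 + 3.0000 = 6.000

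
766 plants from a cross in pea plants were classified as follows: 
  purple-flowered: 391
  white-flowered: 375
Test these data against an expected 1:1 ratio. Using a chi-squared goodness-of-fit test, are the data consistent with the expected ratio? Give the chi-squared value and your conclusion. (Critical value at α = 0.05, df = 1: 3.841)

Under the 1:1 hypothesis (Σ ratio = 2, N = 766):
  purple-flowered: 766 × 1/2 = 383
  white-flowered: 766 × 1/2 = 383
χ² = Σ (O − E)² / E
  purple-flowered: (391 − 383)² / 383 = 0.1671
  white-flowered: (375 − 383)² / 383 = 0.1671
χ² = 0.1671 + 0.1671 = 0.3342 ≈ 0.334
Degrees of freedom = 2 − 1 = 1; critical value at α = 0.05 is 3.841.
Since 0.334 < 3.841, we fail to reject the null hypothesis — the data are consistent with the 1:1 ratio.

0.334; consistent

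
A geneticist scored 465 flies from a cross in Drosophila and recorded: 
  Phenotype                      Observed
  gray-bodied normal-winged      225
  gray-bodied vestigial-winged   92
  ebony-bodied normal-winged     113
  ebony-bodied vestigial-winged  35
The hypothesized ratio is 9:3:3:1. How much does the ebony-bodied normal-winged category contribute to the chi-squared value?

7.642

Under the 9:3:3:1 hypothesis (Σ ratio = 16, N = 465):
  gray-bodied normal-winged: 465 × 9/16 = 261.5625
  gray-bodied vestigial-winged: 465 × 3/16 = 87.1875
  ebony-bodied normal-winged: 465 × 3/16 = 87.1875
  ebony-bodied vestigial-winged: 465 × 1/16 = 29.0625
Contribution of ebony-bodied normal-winged: (113 − 87.1875)² / 87.1875 = 7.6420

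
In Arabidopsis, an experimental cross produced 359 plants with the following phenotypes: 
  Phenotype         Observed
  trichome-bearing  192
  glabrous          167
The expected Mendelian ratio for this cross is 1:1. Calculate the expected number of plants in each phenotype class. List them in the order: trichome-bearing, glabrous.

179.5, 179.5

The 1:1 ratio has 2 parts, so with N = 359 the expected counts are:
  trichome-bearing: 359 × 1/2 = 179.5
  glabrous: 359 × 1/2 = 179.5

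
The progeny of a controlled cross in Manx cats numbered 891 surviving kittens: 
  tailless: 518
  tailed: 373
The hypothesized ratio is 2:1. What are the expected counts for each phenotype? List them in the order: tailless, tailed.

Total ratio parts = 3. Expected numbers out of 891:
  tailless: 891 × 2/3 = 594
  tailed: 891 × 1/3 = 297

594, 297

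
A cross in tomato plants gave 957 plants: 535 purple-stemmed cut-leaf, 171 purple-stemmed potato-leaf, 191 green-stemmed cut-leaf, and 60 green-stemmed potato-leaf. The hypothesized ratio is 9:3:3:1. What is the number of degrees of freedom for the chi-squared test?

3

A goodness-of-fit test with 4 phenotype classes has df = 4 − 1 = 3.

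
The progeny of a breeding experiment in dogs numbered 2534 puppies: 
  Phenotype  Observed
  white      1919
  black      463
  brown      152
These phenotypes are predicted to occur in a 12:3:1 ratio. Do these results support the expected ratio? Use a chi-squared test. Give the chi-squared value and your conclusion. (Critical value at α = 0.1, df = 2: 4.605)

0.746; consistent

Total ratio parts = 16. Expected numbers out of 2534:
  white: 2534 × 12/16 = 1900.5
  black: 2534 × 3/16 = 475.125
  brown: 2534 × 1/16 = 158.375
χ² = Σ (O − E)² / E
  white: (1919 − 1900.5)² / 1900.5 = 0.1801
  black: (463 − 475.125)² / 475.125 = 0.3094
  brown: (152 − 158.375)² / 158.375 = 0.2566
χ² = 0.1801 + 0.3094 + 0.2566 = 0.7461 ≈ 0.746
Degrees of freedom = 3 − 1 = 2; critical value at α = 0.1 is 4.605.
Since 0.746 < 4.605, we fail to reject the null hypothesis — the data are consistent with the 12:3:1 ratio.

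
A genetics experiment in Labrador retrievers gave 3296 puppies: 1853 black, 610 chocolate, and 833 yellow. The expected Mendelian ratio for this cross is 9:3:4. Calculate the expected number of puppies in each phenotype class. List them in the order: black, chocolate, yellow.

1854, 618, 824

The 9:3:4 ratio has 16 parts, so with N = 3296 the expected counts are:
  black: 3296 × 9/16 = 1854
  chocolate: 3296 × 3/16 = 618
  yellow: 3296 × 4/16 = 824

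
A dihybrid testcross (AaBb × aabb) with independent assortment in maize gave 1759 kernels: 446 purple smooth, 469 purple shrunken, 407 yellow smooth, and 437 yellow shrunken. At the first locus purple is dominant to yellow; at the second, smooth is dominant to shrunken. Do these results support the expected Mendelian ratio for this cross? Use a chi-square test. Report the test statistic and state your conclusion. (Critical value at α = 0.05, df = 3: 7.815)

4.491; consistent

A dihybrid testcross with independent assortment gives a 1:1:1:1 ratio.
The 1:1:1:1 ratio has 4 parts, so with N = 1759 the expected counts are:
  purple smooth: 1759 × 1/4 = 439.75
  purple shrunken: 1759 × 1/4 = 439.75
  yellow smooth: 1759 × 1/4 = 439.75
  yellow shrunken: 1759 × 1/4 = 439.75
χ² = Σ (O − E)² / E
  purple smooth: (446 − 439.75)² / 439.75 = 0.0888
  purple shrunken: (469 − 439.75)² / 439.75 = 1.9456
  yellow smooth: (407 − 439.75)² / 439.75 = 2.4390
  yellow shrunken: (437 − 439.75)² / 439.75 = 0.0172
χ² = 0.0888 + 1.9456 + 2.4390 + 0.0172 = 4.4906 ≈ 4.491
Degrees of freedom = 4 − 1 = 3; critical value at α = 0.05 is 7.815.
Since 4.491 < 7.815, we fail to reject the null hypothesis — the data are consistent with the 1:1:1:1 ratio.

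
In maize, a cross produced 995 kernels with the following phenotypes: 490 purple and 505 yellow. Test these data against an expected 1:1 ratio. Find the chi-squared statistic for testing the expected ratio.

0.226

Under the 1:1 hypothesis (Σ ratio = 2, N = 995):
  purple: 995 × 1/2 = 497.5
  yellow: 995 × 1/2 = 497.5
χ² = Σ (O − E)² / E
  purple: (490 − 497.5)² / 497.5 = 0.1131
  yellow: (505 − 497.5)² / 497.5 = 0.1131
χ² = 0.1131 + 0.1131 = 0.2262 ≈ 0.226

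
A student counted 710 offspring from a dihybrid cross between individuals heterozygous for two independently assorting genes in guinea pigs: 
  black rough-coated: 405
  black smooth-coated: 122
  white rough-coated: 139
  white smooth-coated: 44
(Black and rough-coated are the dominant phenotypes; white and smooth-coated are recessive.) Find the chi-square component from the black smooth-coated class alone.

0.930

A dihybrid F₂ with independent assortment and complete dominance at both loci gives a 9:3:3:1 phenotypic ratio.
Expected counts for N = 710 under a 9:3:3:1 ratio (total parts = 16):
  black rough-coated: 710 × 9/16 = 399.375
  black smooth-coated: 710 × 3/16 = 133.125
  white rough-coated: 710 × 3/16 = 133.125
  white smooth-coated: 710 × 1/16 = 44.375
Contribution of black smooth-coated: (122 − 133.125)² / 133.125 = 0.9297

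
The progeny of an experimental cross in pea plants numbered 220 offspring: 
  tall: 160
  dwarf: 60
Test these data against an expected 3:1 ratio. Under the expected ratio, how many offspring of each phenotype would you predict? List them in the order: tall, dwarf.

165, 55

Under the 3:1 hypothesis (Σ ratio = 4, N = 220):
  tall: 220 × 3/4 = 165
  dwarf: 220 × 1/4 = 55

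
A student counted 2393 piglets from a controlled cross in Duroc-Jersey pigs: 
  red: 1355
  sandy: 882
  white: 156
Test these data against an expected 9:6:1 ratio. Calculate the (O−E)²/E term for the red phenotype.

The 9:6:1 ratio has 16 parts, so with N = 2393 the expected counts are:
  red: 2393 × 9/16 = 1346.0625
  sandy: 2393 × 6/16 = 897.375
  white: 2393 × 1/16 = 149.5625
Contribution of red: (1355 − 1346.0625)² / 1346.0625 = 0.0593

0.059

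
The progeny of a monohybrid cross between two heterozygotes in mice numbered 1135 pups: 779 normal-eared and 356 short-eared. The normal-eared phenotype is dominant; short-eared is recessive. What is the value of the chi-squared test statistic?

For a monohybrid cross between heterozygotes with complete dominance, the expected phenotypic ratio is 3:1.
The 3:1 ratio has 4 parts, so with N = 1135 the expected counts are:
  normal-eared: 1135 × 3/4 = 851.25
  short-eared: 1135 × 1/4 = 283.75
χ² = Σ (O − E)² / E
  normal-eared: (779 − 851.25)² / 851.25 = 6.1322
  short-eared: (356 − 283.75)² / 283.75 = 18.3967
χ² = 6.1322 + 18.3967 = 24.5289 ≈ 24.529

24.529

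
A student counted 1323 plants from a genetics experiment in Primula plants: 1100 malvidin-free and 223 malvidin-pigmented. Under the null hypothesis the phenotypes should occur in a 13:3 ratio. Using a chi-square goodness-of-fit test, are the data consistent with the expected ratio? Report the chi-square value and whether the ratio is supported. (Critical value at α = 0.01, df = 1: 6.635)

Total ratio parts = 16. Expected numbers out of 1323:
  malvidin-free: 1323 × 13/16 = 1074.9375
  malvidin-pigmented: 1323 × 3/16 = 248.0625
χ² = Σ (O − E)² / E
  malvidin-free: (1100 − 1074.9375)² / 1074.9375 = 0.5843
  malvidin-pigmented: (223 − 248.0625)² / 248.0625 = 2.5321
χ² = 0.5843 + 2.5321 = 3.1164 ≈ 3.116
Degrees of freedom = 2 − 1 = 1; critical value at α = 0.01 is 6.635.
Since 3.116 < 6.635, we fail to reject the null hypothesis — the data are consistent with the 13:3 ratio.

3.116; consistent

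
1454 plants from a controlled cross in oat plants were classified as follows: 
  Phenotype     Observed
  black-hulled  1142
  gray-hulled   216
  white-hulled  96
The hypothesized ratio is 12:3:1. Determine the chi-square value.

14.482

Total ratio parts = 16. Expected numbers out of 1454:
  black-hulled: 1454 × 12/16 = 1090.5
  gray-hulled: 1454 × 3/16 = 272.625
  white-hulled: 1454 × 1/16 = 90.875
χ² = Σ (O − E)² / E
  black-hulled: (1142 − 1090.5)² / 1090.5 = 2.4321
  gray-hulled: (216 − 272.625)² / 272.625 = 11.7612
  white-hulled: (96 − 90.875)² / 90.875 = 0.2890
χ² = 2.4321 + 11.7612 + 0.2890 = 14.4823 ≈ 14.482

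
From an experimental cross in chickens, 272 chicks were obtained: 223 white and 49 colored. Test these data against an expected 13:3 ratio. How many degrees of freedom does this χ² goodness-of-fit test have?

A goodness-of-fit test with 2 phenotype classes has df = 2 − 1 = 1.

1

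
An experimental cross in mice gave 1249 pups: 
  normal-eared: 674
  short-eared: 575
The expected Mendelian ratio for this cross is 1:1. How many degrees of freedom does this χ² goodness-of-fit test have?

A goodness-of-fit test with 2 phenotype classes has df = 2 − 1 = 1.

1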